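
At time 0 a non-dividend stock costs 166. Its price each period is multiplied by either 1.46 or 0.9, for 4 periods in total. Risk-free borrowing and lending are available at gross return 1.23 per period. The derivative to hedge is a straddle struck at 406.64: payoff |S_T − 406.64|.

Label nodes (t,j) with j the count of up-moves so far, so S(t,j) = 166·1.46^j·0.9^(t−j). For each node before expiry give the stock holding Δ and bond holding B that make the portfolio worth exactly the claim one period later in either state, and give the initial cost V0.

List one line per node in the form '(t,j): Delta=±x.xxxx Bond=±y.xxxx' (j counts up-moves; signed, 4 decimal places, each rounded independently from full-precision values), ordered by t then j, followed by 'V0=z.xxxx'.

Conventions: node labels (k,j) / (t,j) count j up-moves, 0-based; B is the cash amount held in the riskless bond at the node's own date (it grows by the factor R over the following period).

(0,0): Delta=-0.0271 Bond=69.9111
(1,0): Delta=-0.6800 Bond=183.5444
(1,1): Delta=0.2535 Bond=17.9987
(2,0): Delta=-1.0000 Bond=268.7818
(2,1): Delta=-0.5426 Bond=195.7745
(2,2): Delta=0.5955 Bond=-98.8806
(3,0): Delta=-1.0000 Bond=330.6016
(3,1): Delta=-1.0000 Bond=330.6016
(3,2): Delta=-0.3460 Bond=178.2154
(3,3): Delta=1.0000 Bond=-330.6016
V0=65.4180

The replicating-portfolio and risk-neutral prices coincide; use p* = (1.23−0.9)/(1.46−0.9) = 0.5893 for the latter.
Payoffs at expiry: V(4,0)=297.7274, V(4,1)=229.9596, V(4,2)=120.0251, V(4,3)=58.3131, V(4,4)=347.6173
Node (3,0) S=121.0140: V=(p*·229.9596+(1−p*)·297.7274)/1.23=209.5876; Δ=(229.9596−297.7274)/(176.6804−108.9126)=-1.0000; B=V−Δ·S=330.6016
Node (3,1) S=196.3116: V=(p*·120.0251+(1−p*)·229.9596)/1.23=134.2900; Δ=(120.0251−229.9596)/(286.6149−176.6804)=-1.0000; B=V−Δ·S=330.6016
Node (3,2) S=318.4610: V=(p*·58.3131+(1−p*)·120.0251)/1.23=68.0155; Δ=(58.3131−120.0251)/(464.9531−286.6149)=-0.3460; B=V−Δ·S=178.2154
Node (3,3) S=516.6146: V=(p*·347.6173+(1−p*)·58.3131)/1.23=186.0129; Δ=(347.6173−58.3131)/(754.2573−464.9531)=1.0000; B=V−Δ·S=-330.6016
Node (2,0) S=134.4600: V=(p*·134.2900+(1−p*)·209.5876)/1.23=134.3218; Δ=(134.2900−209.5876)/(196.3116−121.0140)=-1.0000; B=V−Δ·S=268.7818
Node (2,1) S=218.1240: V=(p*·68.0155+(1−p*)·134.2900)/1.23=77.4272; Δ=(68.0155−134.2900)/(318.4610−196.3116)=-0.5426; B=V−Δ·S=195.7745
Node (2,2) S=353.8456: V=(p*·186.0129+(1−p*)·68.0155)/1.23=111.8290; Δ=(186.0129−68.0155)/(516.6146−318.4610)=0.5955; B=V−Δ·S=-98.8806
Node (1,0) S=149.4000: V=(p*·77.4272+(1−p*)·134.3218)/1.23=81.9468; Δ=(77.4272−134.3218)/(218.1240−134.4600)=-0.6800; B=V−Δ·S=183.5444
Node (1,1) S=242.3600: V=(p*·111.8290+(1−p*)·77.4272)/1.23=79.4306; Δ=(111.8290−77.4272)/(353.8456−218.1240)=0.2535; B=V−Δ·S=17.9987
Node (0,0) S=166.0000: V=(p*·79.4306+(1−p*)·81.9468)/1.23=65.4180; Δ=(79.4306−81.9468)/(242.3600−149.4000)=-0.0271; B=V−Δ·S=69.9111
Check: Δ(0,0)·S0 + B(0,0) = 65.4180 = V0.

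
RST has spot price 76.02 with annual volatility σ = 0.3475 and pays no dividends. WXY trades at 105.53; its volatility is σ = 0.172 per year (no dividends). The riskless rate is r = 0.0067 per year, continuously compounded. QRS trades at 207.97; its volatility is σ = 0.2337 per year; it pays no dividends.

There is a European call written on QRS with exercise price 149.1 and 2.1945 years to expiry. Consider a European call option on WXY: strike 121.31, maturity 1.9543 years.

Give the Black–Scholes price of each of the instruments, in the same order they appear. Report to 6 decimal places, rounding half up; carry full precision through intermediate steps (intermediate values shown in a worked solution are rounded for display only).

price(QRS call K=149.1) = 66.005334
price(WXY call K=121.31) = 5.120581

[QRS call K=149.1]
σ√T = 0.2337·√2.1945 = 0.346200
d₁ = (ln(S/K) + (r+σ²/2)T) / (σ√T) = (ln(207.97/149.1) + (0.0067+0.2337²/2)·2.1945) / 0.346200 = (0.332777 + 0.074630) / 0.346200 = 1.176798
d₂ = d₁ − σ√T = 1.176798 − 0.346200 = 0.830598
e^{−rT} = 0.985404
N(d₁) = 0.880362,  N(d₂) = 0.796900
price = S·N(d₁) − K·e^{−rT}·N(d₂) = 183.088857 − 117.083524 = 66.005334
[WXY call K=121.31]
σ√T = 0.172·√1.9543 = 0.240450
d₁ = (ln(S/K) + (r+σ²/2)T) / (σ√T) = (ln(105.53/121.31) + (0.0067+0.172²/2)·1.9543) / 0.240450 = (-0.139354 + 0.042002) / 0.240450 = -0.404876
d₂ = d₁ − σ√T = -0.404876 − 0.240450 = -0.645325
e^{−rT} = 0.986992
N(d₁) = 0.342784,  N(d₂) = 0.259358
price = S·N(d₁) − K·e^{−rT}·N(d₂) = 36.174048 − 31.053467 = 5.120581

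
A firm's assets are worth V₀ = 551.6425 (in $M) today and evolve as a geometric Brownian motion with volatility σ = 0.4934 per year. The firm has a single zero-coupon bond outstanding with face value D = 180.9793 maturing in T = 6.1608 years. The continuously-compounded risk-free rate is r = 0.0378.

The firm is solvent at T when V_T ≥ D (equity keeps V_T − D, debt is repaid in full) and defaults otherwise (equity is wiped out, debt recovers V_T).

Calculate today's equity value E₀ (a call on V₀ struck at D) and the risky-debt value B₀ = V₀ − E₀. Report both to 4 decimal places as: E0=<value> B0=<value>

E0=429.1735 B0=122.4690

With assets at 551.6425 and a single debt payment of 180.9793 at 6.1608 years:
d₁ = [ln(V₀/D) + (r + σ²/2)T] / (σ√T)
   = [ln(551.6425/180.9793) + (0.0378 + 0.5·0.4934²)·6.1608] / (0.4934·√6.1608)
   = [1.114518 + 0.982782] / 1.224666 = 1.712548
d₂ = d₁ − σ√T = 1.712548 − 1.224666 = 0.487882
N(d₁) = 0.956602,  N(d₂) = 0.687183,  e^(−rT) = 0.792250
E₀ = V₀·N(d₁) − D·e^(−rT)·N(d₂)
   = 551.6425·0.956602 − 180.9793·0.792250·0.687183 = 429.173472
B₀ = V₀ − E₀ = 551.6425 − 429.173472 = 122.469028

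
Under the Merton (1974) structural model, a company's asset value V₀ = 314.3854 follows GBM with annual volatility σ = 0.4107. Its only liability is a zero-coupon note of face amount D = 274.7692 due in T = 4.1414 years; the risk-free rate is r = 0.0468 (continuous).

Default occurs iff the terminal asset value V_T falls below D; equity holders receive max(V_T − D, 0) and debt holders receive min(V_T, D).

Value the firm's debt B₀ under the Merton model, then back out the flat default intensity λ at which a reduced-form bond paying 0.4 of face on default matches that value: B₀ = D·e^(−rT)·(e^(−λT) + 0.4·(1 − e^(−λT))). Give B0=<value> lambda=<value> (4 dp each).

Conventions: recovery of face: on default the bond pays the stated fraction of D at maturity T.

B0=176.5468 lambda=0.1103

Equity is a call on the firm's assets struck at D = 274.7692:
d₁ = [ln(V₀/D) + (r + σ²/2)T] / (σ√T)
   = [ln(314.3854/274.7692) + (0.0468 + 0.5·0.4107²)·4.1414] / (0.4107·√4.1414)
   = [0.134688 + 0.543092] / 0.835792 = 0.810943
d₂ = d₁ − σ√T = 0.810943 − 0.835792 = -0.024849
N(d₁) = 0.791301,  N(d₂) = 0.490088,  e^(−rT) = 0.823808
E₀ = V₀·N(d₁) − D·e^(−rT)·N(d₂)
   = 314.3854·0.791301 − 274.7692·0.823808·0.490088 = 137.838588
B₀ = V₀ − E₀ = 314.3854 − 137.838588 = 176.546812
e^(−λT) = (B₀·e^(rT)/D − 0.4)/(1 − 0.4) = (176.5468·1.213875/274.7692 − 0.4)/0.6 = 0.63324676
λ = −ln(0.63324676)/4.1414 = 0.110324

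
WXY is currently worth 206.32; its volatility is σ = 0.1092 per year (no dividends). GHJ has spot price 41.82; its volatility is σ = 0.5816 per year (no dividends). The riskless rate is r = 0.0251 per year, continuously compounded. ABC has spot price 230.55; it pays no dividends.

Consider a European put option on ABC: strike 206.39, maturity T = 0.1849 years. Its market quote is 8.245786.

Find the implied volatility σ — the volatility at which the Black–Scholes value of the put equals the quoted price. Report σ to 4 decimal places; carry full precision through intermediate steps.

sigma = 0.4854

At σ = 0.4854 the Black–Scholes value reproduces the quote:
σ√T = 0.4854·√0.1849 = 0.208722
d₁ = (ln(S/K) + (r+σ²/2)T) / (σ√T) = (ln(230.55/206.39) + (0.0251+0.4854²/2)·0.1849) / 0.208722 = (0.110700 + 0.026423) / 0.208722 = 0.656968
d₂ = d₁ − σ√T = 0.656968 − 0.208722 = 0.448246
e^{−rT} = 0.995370
N(−d₁) = 0.255601,  N(−d₂) = 0.326988
V = K·e^{−rT}·N(−d₂) − S·N(−d₁) = 67.174564 − 58.928778 = 8.245786 (the observed quote) — the price is monotone increasing in volatility, hence this σ is the only solution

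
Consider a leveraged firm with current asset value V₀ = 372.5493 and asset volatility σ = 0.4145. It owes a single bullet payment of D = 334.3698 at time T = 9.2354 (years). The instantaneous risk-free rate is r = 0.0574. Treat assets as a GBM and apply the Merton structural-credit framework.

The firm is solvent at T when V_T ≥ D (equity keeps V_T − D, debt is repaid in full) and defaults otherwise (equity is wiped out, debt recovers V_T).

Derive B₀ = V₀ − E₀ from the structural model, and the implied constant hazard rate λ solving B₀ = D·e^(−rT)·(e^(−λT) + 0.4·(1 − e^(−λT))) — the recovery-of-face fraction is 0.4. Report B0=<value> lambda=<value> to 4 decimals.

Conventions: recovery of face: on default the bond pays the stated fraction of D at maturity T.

B0=136.3897 lambda=0.0776

With assets at 372.5493 and a single debt payment of 334.3698 at 9.2354 years:
d₁ = [ln(V₀/D) + (r + σ²/2)T] / (σ√T)
   = [ln(372.5493/334.3698) + (0.0574 + 0.5·0.4145²)·9.2354] / (0.4145·√9.2354)
   = [0.108122 + 1.323480] / 1.259657 = 1.136501
d₂ = d₁ − σ√T = 1.136501 − 1.259657 = -0.123156
N(d₁) = 0.872127,  N(d₂) = 0.450992,  e^(−rT) = 0.588539
E₀ = V₀·N(d₁) − D·e^(−rT)·N(d₂)
   = 372.5493·0.872127 − 334.3698·0.588539·0.450992 = 236.159612
B₀ = V₀ − E₀ = 372.5493 − 236.159612 = 136.389688
e^(−λT) = (B₀·e^(rT)/D − 0.4)/(1 − 0.4) = (136.3897·1.699123/334.3698 − 0.4)/0.6 = 0.48845566
λ = −ln(0.48845566)/9.2354 = 0.077583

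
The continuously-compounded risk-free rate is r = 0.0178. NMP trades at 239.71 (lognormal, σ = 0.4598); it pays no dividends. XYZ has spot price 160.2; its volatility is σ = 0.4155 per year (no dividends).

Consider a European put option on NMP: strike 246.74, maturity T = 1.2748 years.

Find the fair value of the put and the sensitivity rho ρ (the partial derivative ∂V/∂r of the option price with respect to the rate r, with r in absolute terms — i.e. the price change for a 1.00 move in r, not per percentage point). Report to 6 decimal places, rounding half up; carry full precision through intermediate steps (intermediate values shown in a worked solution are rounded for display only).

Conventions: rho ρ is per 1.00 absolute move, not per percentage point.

price = 49.997836
ρ = -186.648690

σ√T = 0.4598·√1.2748 = 0.519147
d₁ = (ln(S/K) + (r+σ²/2)T) / (σ√T) = (ln(239.71/246.74) + (0.0178+0.4598²/2)·1.2748) / 0.519147 = (-0.028905 + 0.157448) / 0.519147 = 0.247604
d₂ = d₁ − σ√T = 0.247604 − 0.519147 = -0.271543
e^{−rT} = 0.977564
N(−d₁) = 0.402220,  N(−d₂) = 0.607013
Put price V = K·e^{−rT}·N(−d₂) − S·N(−d₁) = 146.414096 − 96.416260 = 49.997836
ρ = −K·T·e^{−rT}·N(−d₂) = -186.648690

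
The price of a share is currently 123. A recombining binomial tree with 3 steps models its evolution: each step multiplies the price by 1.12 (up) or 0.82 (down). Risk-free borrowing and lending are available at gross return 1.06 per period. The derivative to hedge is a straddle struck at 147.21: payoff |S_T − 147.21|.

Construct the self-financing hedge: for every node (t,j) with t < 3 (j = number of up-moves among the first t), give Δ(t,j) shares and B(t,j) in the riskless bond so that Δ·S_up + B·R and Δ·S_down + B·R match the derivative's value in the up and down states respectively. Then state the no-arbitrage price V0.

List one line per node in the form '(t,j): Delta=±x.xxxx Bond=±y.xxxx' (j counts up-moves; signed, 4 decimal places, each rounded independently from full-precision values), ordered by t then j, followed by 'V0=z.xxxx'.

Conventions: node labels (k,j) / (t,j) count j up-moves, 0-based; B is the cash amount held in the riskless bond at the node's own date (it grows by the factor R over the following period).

Under the risk-neutral measure, an up-move has probability p* = (R−d)/(u−d) = 0.8000 and values discount at R = 1.06.
Expiry values: V(3,0)=79.3917, V(3,1)=54.5802, V(3,2)=20.6912, V(3,3)=25.5961
Node (2,0) S=82.7052: V=(p*·54.5802+(1−p*)·79.3917)/1.06=56.1722; Δ=(54.5802−79.3917)/(92.6298−67.8183)=-1.0000; B=V−Δ·S=138.8774
Node (2,1) S=112.9632: V=(p*·20.6912+(1−p*)·54.5802)/1.06=25.9142; Δ=(20.6912−54.5802)/(126.5188−92.6298)=-1.0000; B=V−Δ·S=138.8774
Node (2,2) S=154.2912: V=(p*·25.5961+(1−p*)·20.6912)/1.06=23.2218; Δ=(25.5961−20.6912)/(172.8061−126.5188)=0.1060; B=V−Δ·S=6.8721
Node (1,0) S=100.8600: V=(p*·25.9142+(1−p*)·56.1722)/1.06=30.1564; Δ=(25.9142−56.1722)/(112.9632−82.7052)=-1.0000; B=V−Δ·S=131.0164
Node (1,1) S=137.7600: V=(p*·23.2218+(1−p*)·25.9142)/1.06=22.4154; Δ=(23.2218−25.9142)/(154.2912−112.9632)=-0.0651; B=V−Δ·S=31.3898
Node (0,0) S=123.0000: V=(p*·22.4154+(1−p*)·30.1564)/1.06=22.6072; Δ=(22.4154−30.1564)/(137.7600−100.8600)=-0.2098; B=V−Δ·S=48.4105
Check: Δ(0,0)·S0 + B(0,0) = 22.6072 = V0.

(0,0): Delta=-0.2098 Bond=48.4105
(1,0): Delta=-1.0000 Bond=131.0164
(1,1): Delta=-0.0651 Bond=31.3898
(2,0): Delta=-1.0000 Bond=138.8774
(2,1): Delta=-1.0000 Bond=138.8774
(2,2): Delta=0.1060 Bond=6.8721
V0=22.6072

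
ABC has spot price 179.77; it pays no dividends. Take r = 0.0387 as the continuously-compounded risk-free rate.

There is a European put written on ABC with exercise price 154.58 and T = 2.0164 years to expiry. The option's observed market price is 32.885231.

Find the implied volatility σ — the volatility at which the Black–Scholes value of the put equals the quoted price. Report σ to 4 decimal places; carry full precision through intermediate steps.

sigma = 0.5534

At σ = 0.5534 the Black–Scholes value reproduces the quote:
σ√T = 0.5534·√2.0164 = 0.785828
d₁ = (ln(S/K) + (r+σ²/2)T) / (σ√T) = (ln(179.77/154.58) + (0.0387+0.5534²/2)·2.0164) / 0.785828 = (0.150966 + 0.386798) / 0.785828 = 0.684328
d₂ = d₁ − σ√T = 0.684328 − 0.785828 = -0.101500
e^{−rT} = 0.924932
N(−d₁) = 0.246884,  N(−d₂) = 0.540423
V = K·e^{−rT}·N(−d₂) − S·N(−d₁) = 77.267581 − 44.382351 = 32.885231 (the quoted price), and the Black–Scholes price is strictly increasing in σ, so σ is unique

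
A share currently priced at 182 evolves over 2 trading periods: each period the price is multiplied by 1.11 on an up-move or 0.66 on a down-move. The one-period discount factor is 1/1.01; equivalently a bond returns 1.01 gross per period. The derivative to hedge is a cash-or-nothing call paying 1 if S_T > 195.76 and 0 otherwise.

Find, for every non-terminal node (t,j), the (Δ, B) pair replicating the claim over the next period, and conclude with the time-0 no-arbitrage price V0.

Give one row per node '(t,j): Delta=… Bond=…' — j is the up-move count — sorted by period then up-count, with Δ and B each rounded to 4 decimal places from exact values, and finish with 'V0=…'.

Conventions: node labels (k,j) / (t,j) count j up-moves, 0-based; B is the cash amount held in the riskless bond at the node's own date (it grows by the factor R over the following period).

Arbitrage-free pricing uses the up-move probability p* = (R−d)/(u−d) = 0.7778, discounting each step at R = 1.01.
Expiry values: V(2,0)=0.0000, V(2,1)=0.0000, V(2,2)=1.0000
(1,0): S=120.1200. Δ = (V_up−V_dn)/(S_up−S_dn) = (0.0000−0.0000)/(133.3332−79.2792) = 0.0000. V = [p*·0.0000 + (1−p*)·0.0000]/1.01 = 0.0000. B = V − Δ·S = 0.0000.
(1,1): S=202.0200. Δ = (V_up−V_dn)/(S_up−S_dn) = (1.0000−0.0000)/(224.2422−133.3332) = 0.0110. V = [p*·1.0000 + (1−p*)·0.0000]/1.01 = 0.7701. B = V − Δ·S = -1.4521.
(0,0): S=182.0000. Δ = (V_up−V_dn)/(S_up−S_dn) = (0.7701−0.0000)/(202.0200−120.1200) = 0.0094. V = [p*·0.7701 + (1−p*)·0.0000]/1.01 = 0.5930. B = V − Δ·S = -1.1183.
As a check, the time-0 holding Δ(0,0)·S0 + B(0,0) comes to 0.5930 — exactly V0.

(0,0): Delta=0.0094 Bond=-1.1183
(1,0): Delta=0.0000 Bond=0.0000
(1,1): Delta=0.0110 Bond=-1.4521
V0=0.5930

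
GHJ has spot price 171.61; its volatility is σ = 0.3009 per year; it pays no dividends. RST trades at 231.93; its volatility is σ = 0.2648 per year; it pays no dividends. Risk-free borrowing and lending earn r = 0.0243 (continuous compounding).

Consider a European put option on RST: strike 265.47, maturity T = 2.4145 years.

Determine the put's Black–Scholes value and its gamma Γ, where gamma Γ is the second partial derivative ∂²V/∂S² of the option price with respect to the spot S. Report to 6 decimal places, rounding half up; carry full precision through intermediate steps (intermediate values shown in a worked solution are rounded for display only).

price = 49.176924
Γ = 0.004180

σ√T = 0.2648·√2.4145 = 0.411464
d₁ = (ln(S/K) + (r+σ²/2)T) / (σ√T) = (ln(231.93/265.47) + (0.0243+0.2648²/2)·2.4145) / 0.411464 = (-0.135066 + 0.143324) / 0.411464 = 0.020068
d₂ = d₁ − σ√T = 0.020068 − 0.411464 = -0.391396
e^{−rT} = 0.943016
N(−d₁) = 0.491994,  N(−d₂) = 0.652248
Put price V = K·e^{−rT}·N(−d₂) − S·N(−d₁) = 163.285208 − 114.108284 = 49.176924
φ(d₁) = (1/√(2π))·e^{−d₁²/2} = 0.398862
Γ = φ(d₁) / (S·σ·√T) = 0.004180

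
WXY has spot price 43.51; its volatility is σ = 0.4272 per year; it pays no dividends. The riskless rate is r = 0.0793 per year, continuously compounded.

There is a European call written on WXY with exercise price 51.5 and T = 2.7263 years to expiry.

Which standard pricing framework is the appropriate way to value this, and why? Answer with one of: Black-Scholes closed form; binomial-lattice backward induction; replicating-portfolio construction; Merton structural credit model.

Key observation: with WXY following a GBM at constant σ and r, the European call struck at 51.5 prices in closed form — nothing here needs a stepwise model or a balance sheet.

framework: Black-Scholes closed form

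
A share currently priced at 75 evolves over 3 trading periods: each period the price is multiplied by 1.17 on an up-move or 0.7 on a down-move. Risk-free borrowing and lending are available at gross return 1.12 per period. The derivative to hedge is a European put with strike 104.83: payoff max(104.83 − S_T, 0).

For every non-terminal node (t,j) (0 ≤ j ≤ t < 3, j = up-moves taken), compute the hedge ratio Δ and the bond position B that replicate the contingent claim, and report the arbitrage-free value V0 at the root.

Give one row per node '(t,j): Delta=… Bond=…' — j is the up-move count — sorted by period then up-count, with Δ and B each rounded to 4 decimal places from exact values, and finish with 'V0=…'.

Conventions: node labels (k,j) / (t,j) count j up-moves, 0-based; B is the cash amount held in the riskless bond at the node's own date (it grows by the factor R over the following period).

(0,0): Delta=-0.7239 Bond=61.6715
(1,0): Delta=-1.0000 Bond=83.5698
(1,1): Delta=-0.7042 Bond=67.3461
(2,0): Delta=-1.0000 Bond=93.5982
(2,1): Delta=-1.0000 Bond=93.5982
(2,2): Delta=-0.6831 Bond=73.2645
V0=7.3826

Risk-neutral probability p* = (R−d)/(u−d) = (1.12−0.7)/(1.17−0.7) = 0.8936.
Terminal payoffs: V(3,0)=79.1050, V(3,1)=61.8325, V(3,2)=32.9628, V(3,3)=0.0000
(2,0): S=36.7500. Δ = (V_up−V_dn)/(S_up−S_dn) = (61.8325−79.1050)/(42.9975−25.7250) = -1.0000. V = [p*·61.8325 + (1−p*)·79.1050]/1.12 = 56.8482. B = V − Δ·S = 93.5982.
(2,1): S=61.4250. Δ = (V_up−V_dn)/(S_up−S_dn) = (32.9628−61.8325)/(71.8672−42.9975) = -1.0000. V = [p*·32.9628 + (1−p*)·61.8325]/1.12 = 32.1732. B = V − Δ·S = 93.5982.
(2,2): S=102.6675. Δ = (V_up−V_dn)/(S_up−S_dn) = (0.0000−32.9628)/(120.1210−71.8672) = -0.6831. V = [p*·0.0000 + (1−p*)·32.9628]/1.12 = 3.1310. B = V − Δ·S = 73.2645.
(1,0): S=52.5000. Δ = (V_up−V_dn)/(S_up−S_dn) = (32.1732−56.8482)/(61.4250−36.7500) = -1.0000. V = [p*·32.1732 + (1−p*)·56.8482]/1.12 = 31.0698. B = V − Δ·S = 83.5698.
(1,1): S=87.7500. Δ = (V_up−V_dn)/(S_up−S_dn) = (3.1310−32.1732)/(102.6675−61.4250) = -0.7042. V = [p*·3.1310 + (1−p*)·32.1732]/1.12 = 5.5541. B = V − Δ·S = 67.3461.
(0,0): S=75.0000. Δ = (V_up−V_dn)/(S_up−S_dn) = (5.5541−31.0698)/(87.7500−52.5000) = -0.7239. V = [p*·5.5541 + (1−p*)·31.0698]/1.12 = 7.3826. B = V − Δ·S = 61.6715.
Sanity check at the root: Δ(0,0)·S0 + B(0,0) reproduces V0 = 7.3826.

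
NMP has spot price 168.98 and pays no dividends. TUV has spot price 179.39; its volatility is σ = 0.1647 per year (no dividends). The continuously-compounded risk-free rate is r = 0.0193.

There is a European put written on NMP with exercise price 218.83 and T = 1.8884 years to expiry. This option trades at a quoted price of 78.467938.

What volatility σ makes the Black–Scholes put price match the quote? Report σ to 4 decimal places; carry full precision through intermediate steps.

At σ = 0.5417 the Black–Scholes value reproduces the quote:
σ√T = 0.5417·√1.8884 = 0.744399
d₁ = (ln(S/K) + (r+σ²/2)T) / (σ√T) = (ln(168.98/218.83) + (0.0193+0.5417²/2)·1.8884) / 0.744399 = (-0.258515 + 0.313511) / 0.744399 = 0.073880
d₂ = d₁ − σ√T = 0.073880 − 0.744399 = -0.670519
e^{−rT} = 0.964210
N(−d₁) = 0.470553,  N(−d₂) = 0.748736
V = K·e^{−rT}·N(−d₂) − S·N(−d₁) = 157.981963 − 79.514025 = 78.467938 (matching the quote); vega is positive throughout, so no other σ reproduces this price

sigma = 0.5417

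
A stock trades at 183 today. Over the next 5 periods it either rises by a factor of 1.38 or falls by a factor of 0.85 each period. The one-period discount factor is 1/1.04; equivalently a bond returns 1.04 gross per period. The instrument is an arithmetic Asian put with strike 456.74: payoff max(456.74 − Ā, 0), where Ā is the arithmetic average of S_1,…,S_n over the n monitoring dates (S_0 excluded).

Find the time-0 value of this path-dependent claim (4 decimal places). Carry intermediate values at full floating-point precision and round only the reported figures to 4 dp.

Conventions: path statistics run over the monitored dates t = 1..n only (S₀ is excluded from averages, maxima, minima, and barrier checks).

price = 206.3661

Risk-neutral up-probability p* = (R−d)/(u−d) = (1.04−0.85)/(1.38−0.85) = 0.3585; the claim prices as the p*-weighted sum of path payoffs discounted by R^5.
Enumerate all 2^5 = 32 price paths (U = up ×1.38, D = down ×0.85); each path with k up-moves has probability p*^k·(1−p*)^(5−k).
DDDDD: Ā=115.3755, payoff=341.3645, prob=0.108646
UDDDD: Ā=187.3155, payoff=269.4245, prob=0.060714
DUDDD: Ā=167.9175, payoff=288.8225, prob=0.060714
UUDDD: Ā=272.6191, payoff=184.1209, prob=0.033928
DDUDD: Ā=151.4292, payoff=305.3108, prob=0.060714
UDUDD: Ā=245.8498, payoff=210.8902, prob=0.033928
DUUDD: Ā=226.4518, payoff=230.2882, prob=0.033928
UUUDD: Ā=367.6512, payoff=89.0888, prob=0.018960
DDDUD: Ā=137.4142, payoff=319.3258, prob=0.060714
UDDUD: Ā=223.0960, payoff=233.6440, prob=0.033928
DUDUD: Ā=203.6980, payoff=253.0420, prob=0.033928
UUDUD: Ā=330.7097, payoff=126.0303, prob=0.018960
DDUUD: Ā=187.2097, payoff=269.5303, prob=0.033928
UDUUD: Ā=303.9404, payoff=152.7996, prob=0.018960
DUUUD: Ā=284.5424, payoff=172.1976, prob=0.018960
UUUUD: Ā=461.9630, payoff=0.0000, prob=0.010595
DDDDU: Ā=125.5014, payoff=331.2386, prob=0.060714
UDDDU: Ā=203.7552, payoff=252.9848, prob=0.033928
DUDDU: Ā=184.3572, payoff=272.3828, prob=0.033928
UUDDU: Ā=299.3093, payoff=157.4307, prob=0.018960
DDUDU: Ā=167.8689, payoff=288.8711, prob=0.033928
UDUDU: Ā=272.5401, payoff=184.1999, prob=0.018960
DUUDU: Ā=253.1421, payoff=203.5979, prob=0.018960
UUUDU: Ā=410.9837, payoff=45.7563, prob=0.010595
DDDUU: Ā=153.8539, payoff=302.8861, prob=0.033928
UDDUU: Ā=249.7863, payoff=206.9537, prob=0.018960
DUDUU: Ā=230.3883, payoff=226.3517, prob=0.018960
UUDUU: Ā=374.0421, payoff=82.6979, prob=0.010595
DDUUU: Ā=213.9000, payoff=242.8400, prob=0.018960
UDUUU: Ā=347.2729, payoff=109.4671, prob=0.010595
DUUUU: Ā=327.8749, payoff=128.8651, prob=0.010595
UUUUU: Ā=532.3145, payoff=0.0000, prob=0.005921
Price = Σ prob·payoff / R^5 = 251.075907 / 1.216653 = 206.3661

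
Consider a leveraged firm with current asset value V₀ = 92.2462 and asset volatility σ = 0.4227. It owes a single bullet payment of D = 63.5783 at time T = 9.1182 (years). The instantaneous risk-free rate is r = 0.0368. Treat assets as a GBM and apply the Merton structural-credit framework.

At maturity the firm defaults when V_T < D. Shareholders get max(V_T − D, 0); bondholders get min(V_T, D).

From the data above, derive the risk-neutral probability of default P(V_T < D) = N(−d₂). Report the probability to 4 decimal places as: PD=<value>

PD=0.5334

Equity is a call on the firm's assets struck at D = 63.5783:
d₁ = [ln(V₀/D) + (r + σ²/2)T] / (σ√T)
   = [ln(92.2462/63.5783) + (0.0368 + 0.5·0.4227²)·9.1182] / (0.4227·√9.1182)
   = [0.372189 + 1.150148] / 1.276400 = 1.192680
d₂ = d₁ − σ√T = 1.192680 − 1.276400 = -0.083720
risk-neutral PD = N(−d₂) = N(0.083720) = 0.533360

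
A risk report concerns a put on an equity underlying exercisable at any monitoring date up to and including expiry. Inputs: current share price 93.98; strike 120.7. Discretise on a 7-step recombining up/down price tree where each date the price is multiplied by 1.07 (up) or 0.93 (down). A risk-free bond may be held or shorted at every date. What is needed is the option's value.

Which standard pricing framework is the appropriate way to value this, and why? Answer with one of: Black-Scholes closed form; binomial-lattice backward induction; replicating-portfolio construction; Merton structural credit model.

Key observation: an American put (K = 120.7, S₀ = 93.98) on a 7-date tree has no closed form — the optimal stopping decision is embedded and must be resolved recursively from expiry.

framework: binomial-lattice backward induction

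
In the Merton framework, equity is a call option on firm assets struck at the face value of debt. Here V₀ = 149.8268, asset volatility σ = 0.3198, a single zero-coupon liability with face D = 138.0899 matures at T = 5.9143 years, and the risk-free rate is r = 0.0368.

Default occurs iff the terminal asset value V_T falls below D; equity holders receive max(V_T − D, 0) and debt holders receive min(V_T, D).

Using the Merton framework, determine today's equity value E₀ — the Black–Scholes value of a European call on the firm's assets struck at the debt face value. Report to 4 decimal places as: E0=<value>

Work the structural quantities from V₀ = 149.8268 against face 138.0899:
d₁ = [ln(V₀/D) + (r + σ²/2)T] / (σ√T)
   = [ln(149.8268/138.0899) + (0.0368 + 0.5·0.3198²)·5.9143] / (0.3198·√5.9143)
   = [0.081575 + 0.520080] / 0.777732 = 0.773602
d₂ = d₁ − σ√T = 0.773602 − 0.777732 = -0.004131
N(d₁) = 0.780417,  N(d₂) = 0.498352,  e^(−rT) = 0.804410
E₀ = V₀·N(d₁) − D·e^(−rT)·N(d₂)
   = 149.8268·0.780417 − 138.0899·0.804410·0.498352 = 61.569955

E0=61.5700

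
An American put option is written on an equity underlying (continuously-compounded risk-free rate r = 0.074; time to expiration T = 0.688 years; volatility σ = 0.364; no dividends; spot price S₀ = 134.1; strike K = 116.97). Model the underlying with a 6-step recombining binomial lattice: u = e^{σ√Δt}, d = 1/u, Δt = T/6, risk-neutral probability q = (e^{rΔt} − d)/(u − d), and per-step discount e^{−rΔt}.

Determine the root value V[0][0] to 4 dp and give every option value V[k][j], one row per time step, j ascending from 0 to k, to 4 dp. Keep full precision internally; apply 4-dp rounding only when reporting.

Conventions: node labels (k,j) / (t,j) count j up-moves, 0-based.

price = 6.6860
tree:
6.6860
10.6921 2.8520
16.5804 5.0713 0.7136
24.7277 8.8335 1.4501 0.0000
35.0660 14.9597 2.9468 0.0000 0.0000
44.5640 24.3220 5.9882 0.0000 0.0000 0.0000
52.9606 35.0660 12.1686 0.0000 0.0000 0.0000 0.0000

params: Δt=0.11467 u=1.13118 d=0.88403 q=0.50370 e^(-rΔt)=0.99155
t_6 payoffs: 52.9606 35.0660 12.1686 0.0000 0.0000 0.0000 0.0000
k=5: node(5,0) S=72.4060 payoff=44.5640 vs cont=43.5757 → 44.5640 [stop]  node(5,1) S=92.6480 payoff=24.3220 vs cont=23.3336 → 24.3220 [stop]  node(5,2) S=118.5490 payoff=0.0000 vs cont=5.9882 → 5.9882 [wait]  node(5,3) S=151.6909 payoff=0.0000 vs cont=0.0000 → 0.0000 [wait]  node(5,4) S=194.0981 payoff=0.0000 vs cont=0.0000 → 0.0000 [wait]  node(5,5) S=248.3608 payoff=0.0000 vs cont=0.0000 → 0.0000 [wait]
k=4: node(4,0) S=81.9040 payoff=35.0660 vs cont=34.0776 → 35.0660 [stop]  node(4,1) S=104.8014 payoff=12.1686 vs cont=14.9597 → 14.9597 [wait]  node(4,2) S=134.1000 payoff=0.0000 vs cont=2.9468 → 2.9468 [wait]  node(4,3) S=171.5894 payoff=0.0000 vs cont=0.0000 → 0.0000 [wait]  node(4,4) S=219.5595 payoff=0.0000 vs cont=0.0000 → 0.0000 [wait]
k=3: node(3,0) S=92.6480 payoff=24.3220 vs cont=24.7277 → 24.7277 [wait]  node(3,1) S=118.5490 payoff=0.0000 vs cont=8.8335 → 8.8335 [wait]  node(3,2) S=151.6909 payoff=0.0000 vs cont=1.4501 → 1.4501 [wait]  node(3,3) S=194.0981 payoff=0.0000 vs cont=0.0000 → 0.0000 [wait]
k=2: node(2,0) S=104.8014 payoff=12.1686 vs cont=16.5804 → 16.5804 [wait]  node(2,1) S=134.1000 payoff=0.0000 vs cont=5.0713 → 5.0713 [wait]  node(2,2) S=171.5894 payoff=0.0000 vs cont=0.7136 → 0.7136 [wait]
k=1: node(1,0) S=118.5490 payoff=0.0000 vs cont=10.6921 → 10.6921 [wait]  node(1,1) S=151.6909 payoff=0.0000 vs cont=2.8520 → 2.8520 [wait]
k=0: node(0,0) S=134.1000 payoff=0.0000 vs cont=6.6860 → 6.6860 [wait]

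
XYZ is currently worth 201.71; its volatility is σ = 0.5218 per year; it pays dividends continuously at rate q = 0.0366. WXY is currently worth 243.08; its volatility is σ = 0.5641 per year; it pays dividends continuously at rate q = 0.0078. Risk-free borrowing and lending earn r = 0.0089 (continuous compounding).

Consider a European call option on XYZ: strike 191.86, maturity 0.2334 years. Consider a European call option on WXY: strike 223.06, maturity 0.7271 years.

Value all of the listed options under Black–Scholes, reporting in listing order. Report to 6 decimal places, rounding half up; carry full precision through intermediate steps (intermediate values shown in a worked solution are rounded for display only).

price(XYZ call K=191.86) = 24.189679
price(WXY call K=223.06) = 54.772071

[XYZ call K=191.86]
σ√T = 0.5218·√0.2334 = 0.252089
d₁ = (ln(S/K) + (r−q+σ²/2)T) / (σ√T) = (ln(201.71/191.86) + (0.0089−0.0366+0.5218²/2)·0.2334) / 0.252089 = (0.050065 + 0.025309) / 0.252089 = 0.298999
d₂ = d₁ − σ√T = 0.298999 − 0.252089 = 0.046909
e^{−rT} = 0.997925
e^{−qT} = 0.991494
N(d₁) = 0.617530,  N(d₂) = 0.518707
price = S·e^{−qT}·N(d₁) − K·e^{−rT}·N(d₂) = 123.502352 − 99.312673 = 24.189679
[WXY call K=223.06]
σ√T = 0.5641·√0.7271 = 0.481009
d₁ = (ln(S/K) + (r−q+σ²/2)T) / (σ√T) = (ln(243.08/223.06) + (0.0089−0.0078+0.5641²/2)·0.7271) / 0.481009 = (0.085950 + 0.116485) / 0.481009 = 0.420854
d₂ = d₁ − σ√T = 0.420854 − 0.481009 = -0.060155
e^{−rT} = 0.993550
e^{−qT} = 0.994345
N(d₁) = 0.663069,  N(d₂) = 0.476016
price = S·e^{−qT}·N(d₁) − K·e^{−rT}·N(d₂) = 160.267310 − 105.495239 = 54.772071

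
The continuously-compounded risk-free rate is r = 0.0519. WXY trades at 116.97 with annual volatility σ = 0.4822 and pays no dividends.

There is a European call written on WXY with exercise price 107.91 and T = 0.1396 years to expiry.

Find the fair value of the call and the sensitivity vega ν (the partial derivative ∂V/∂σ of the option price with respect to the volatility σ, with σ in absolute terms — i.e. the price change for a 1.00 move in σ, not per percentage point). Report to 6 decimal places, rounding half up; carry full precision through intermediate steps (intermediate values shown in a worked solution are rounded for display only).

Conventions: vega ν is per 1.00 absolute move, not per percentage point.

σ√T = 0.4822·√0.1396 = 0.180165
d₁ = (ln(S/K) + (r+σ²/2)T) / (σ√T) = (ln(116.97/107.91) + (0.0519+0.4822²/2)·0.1396) / 0.180165 = (0.080620 + 0.023475) / 0.180165 = 0.577776
d₂ = d₁ − σ√T = 0.577776 − 0.180165 = 0.397611
e^{−rT} = 0.992781
N(d₁) = 0.718292,  N(d₂) = 0.654542
Call price V = S·N(d₁) − K·e^{−rT}·N(d₂) = 84.018646 − 70.121684 = 13.896962
φ(d₁) = (1/√(2π))·e^{−d₁²/2} = 0.337614
ν = S·φ(d₁)·√T = 14.754962

price = 13.896962
ν = 14.754962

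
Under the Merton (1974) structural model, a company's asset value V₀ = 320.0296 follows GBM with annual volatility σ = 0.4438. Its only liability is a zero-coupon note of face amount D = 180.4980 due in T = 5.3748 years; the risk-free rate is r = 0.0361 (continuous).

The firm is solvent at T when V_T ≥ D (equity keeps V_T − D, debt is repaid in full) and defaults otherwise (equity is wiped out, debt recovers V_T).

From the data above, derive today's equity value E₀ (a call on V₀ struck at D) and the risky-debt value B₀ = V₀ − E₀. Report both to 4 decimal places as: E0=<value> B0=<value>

E0=198.8816 B0=121.1480

Work the structural quantities from V₀ = 320.0296 against face 180.4980:
d₁ = [ln(V₀/D) + (r + σ²/2)T] / (σ√T)
   = [ln(320.0296/180.4980) + (0.0361 + 0.5·0.4438²)·5.3748] / (0.4438·√5.3748)
   = [0.572694 + 0.723336] / 1.028889 = 1.259641
d₂ = d₁ − σ√T = 1.259641 − 1.028889 = 0.230752
N(d₁) = 0.896100,  N(d₂) = 0.591246,  e^(−rT) = 0.823633
E₀ = V₀·N(d₁) − D·e^(−rT)·N(d₂)
   = 320.0296·0.896100 − 180.4980·0.823633·0.591246 = 198.881596
B₀ = V₀ − E₀ = 320.0296 − 198.881596 = 121.148004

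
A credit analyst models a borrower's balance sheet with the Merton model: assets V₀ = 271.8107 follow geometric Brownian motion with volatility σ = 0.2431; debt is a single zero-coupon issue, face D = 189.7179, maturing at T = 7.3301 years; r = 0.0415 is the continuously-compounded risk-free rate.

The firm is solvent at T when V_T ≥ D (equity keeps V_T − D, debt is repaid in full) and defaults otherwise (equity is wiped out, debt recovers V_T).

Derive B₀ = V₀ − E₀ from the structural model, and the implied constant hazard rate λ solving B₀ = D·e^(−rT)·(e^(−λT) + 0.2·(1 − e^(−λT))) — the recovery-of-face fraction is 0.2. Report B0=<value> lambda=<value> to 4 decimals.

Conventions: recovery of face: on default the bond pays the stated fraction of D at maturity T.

B0=129.7899 lambda=0.0130

Apply the equity-as-call identities (strike 189.7179, horizon 7.3301 years):
d₁ = [ln(V₀/D) + (r + σ²/2)T] / (σ√T)
   = [ln(271.8107/189.7179) + (0.0415 + 0.5·0.2431²)·7.3301] / (0.2431·√7.3301)
   = [0.359568 + 0.520795] / 0.658173 = 1.337586
d₂ = d₁ − σ√T = 1.337586 − 0.658173 = 0.679413
N(d₁) = 0.909484,  N(d₂) = 0.751562,  e^(−rT) = 0.737714
E₀ = V₀·N(d₁) − D·e^(−rT)·N(d₂)
   = 271.8107·0.909484 − 189.7179·0.737714·0.751562 = 142.020797
B₀ = V₀ − E₀ = 271.8107 − 142.020797 = 129.789903
e^(−λT) = (B₀·e^(rT)/D − 0.2)/(1 − 0.2) = (129.7899·1.355539/189.7179 − 0.2)/0.8 = 0.90918997
λ = −ln(0.90918997)/7.3301 = 0.012988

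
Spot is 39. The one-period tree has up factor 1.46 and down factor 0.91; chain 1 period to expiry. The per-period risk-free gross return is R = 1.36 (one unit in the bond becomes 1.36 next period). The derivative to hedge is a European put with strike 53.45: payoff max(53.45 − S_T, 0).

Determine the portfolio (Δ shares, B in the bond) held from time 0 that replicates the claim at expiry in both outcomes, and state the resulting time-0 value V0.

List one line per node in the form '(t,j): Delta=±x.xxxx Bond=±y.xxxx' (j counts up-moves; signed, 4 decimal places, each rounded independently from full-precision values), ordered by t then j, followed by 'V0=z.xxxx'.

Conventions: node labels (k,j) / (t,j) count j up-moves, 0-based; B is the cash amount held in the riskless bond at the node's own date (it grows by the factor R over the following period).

(0,0): Delta=-0.8373 Bond=35.0556
V0=2.4011

The replicating-portfolio and risk-neutral prices coincide; use p* = (1.36−0.91)/(1.46−0.91) = 0.8182 for the latter.
Expiry values: V(1,0)=17.9600, V(1,1)=0.0000
  t=0,j=0: stock 39.0000 → up 56.9400 (V=0.0000), down 35.4900 (V=17.9600). Price 2.4011; hedge Δ=-0.8373, bond B=35.0556.
As a check, the time-0 holding Δ(0,0)·S0 + B(0,0) comes to 2.4011 — exactly V0.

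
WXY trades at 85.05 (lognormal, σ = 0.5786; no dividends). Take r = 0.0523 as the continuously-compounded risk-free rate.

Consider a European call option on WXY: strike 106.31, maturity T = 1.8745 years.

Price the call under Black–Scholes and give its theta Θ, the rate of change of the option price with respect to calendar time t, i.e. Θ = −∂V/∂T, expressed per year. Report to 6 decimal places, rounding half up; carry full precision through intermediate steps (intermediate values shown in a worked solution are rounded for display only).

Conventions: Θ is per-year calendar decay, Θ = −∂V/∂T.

σ√T = 0.5786·√1.8745 = 0.792175
d₁ = (ln(S/K) + (r+σ²/2)T) / (σ√T) = (ln(85.05/106.31) + (0.0523+0.5786²/2)·1.8745) / 0.792175 = (-0.223120 + 0.411807) / 0.792175 = 0.238188
d₂ = d₁ − σ√T = 0.238188 − 0.792175 = -0.553987
e^{−rT} = 0.906616
N(d₁) = 0.594133,  N(d₂) = 0.289794
Call price V = S·N(d₁) − K·e^{−rT}·N(d₂) = 50.530972 − 27.931026 = 22.599946
φ(d₁) = (1/√(2π))·e^{−d₁²/2} = 0.387785
Θ = −S·φ(d₁)·σ/(2√T) − r·K·e^{−rT}·N(d₂) = −6.969001 − 1.460793 = -8.429794

price = 22.599946
Θ = -8.429794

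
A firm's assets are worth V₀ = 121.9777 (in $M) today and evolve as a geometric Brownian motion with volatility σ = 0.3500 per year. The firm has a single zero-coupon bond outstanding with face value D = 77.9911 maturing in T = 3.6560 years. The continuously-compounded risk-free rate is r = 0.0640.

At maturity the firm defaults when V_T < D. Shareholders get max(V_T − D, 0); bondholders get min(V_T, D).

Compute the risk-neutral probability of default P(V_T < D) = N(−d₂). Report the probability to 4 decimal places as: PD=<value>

PD=0.2472

Work the structural quantities from V₀ = 121.9777 against face 77.9911:
d₁ = [ln(V₀/D) + (r + σ²/2)T] / (σ√T)
   = [ln(121.9777/77.9911) + (0.0640 + 0.5·0.3500²)·3.6560] / (0.3500·√3.6560)
   = [0.447244 + 0.457914] / 0.669223 = 1.352549
d₂ = d₁ − σ√T = 1.352549 − 0.669223 = 0.683326
risk-neutral PD = N(−d₂) = N(-0.683326) = 0.247201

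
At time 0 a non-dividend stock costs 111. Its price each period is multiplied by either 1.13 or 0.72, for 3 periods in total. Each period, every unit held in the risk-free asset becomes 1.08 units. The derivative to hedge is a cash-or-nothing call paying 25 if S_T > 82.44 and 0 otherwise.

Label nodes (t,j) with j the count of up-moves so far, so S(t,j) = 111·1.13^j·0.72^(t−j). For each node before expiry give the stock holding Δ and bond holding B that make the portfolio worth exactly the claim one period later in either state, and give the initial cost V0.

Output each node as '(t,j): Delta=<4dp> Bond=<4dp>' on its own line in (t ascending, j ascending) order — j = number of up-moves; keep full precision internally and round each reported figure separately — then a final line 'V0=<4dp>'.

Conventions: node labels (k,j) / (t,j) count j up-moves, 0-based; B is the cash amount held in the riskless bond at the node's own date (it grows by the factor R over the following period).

(0,0): Delta=0.1009 Bond=7.8368
(1,0): Delta=0.6203 Bond=-33.0491
(1,1): Delta=0.0549 Bond=14.2295
(2,0): Delta=0.0000 Bond=0.0000
(2,1): Delta=0.6752 Bond=-40.6504
(2,2): Delta=0.0000 Bond=23.1481
V0=19.0323

The replicating-portfolio and risk-neutral prices coincide; use p* = (1.08−0.72)/(1.13−0.72) = 0.8780 for the latter.
Terminal payoffs: V(3,0)=0.0000, V(3,1)=0.0000, V(3,2)=25.0000, V(3,3)=25.0000
Node (2,0) S=57.5424: V=(p*·0.0000+(1−p*)·0.0000)/1.08=0.0000; Δ=(0.0000−0.0000)/(65.0229−41.4305)=0.0000; B=V−Δ·S=0.0000
Node (2,1) S=90.3096: V=(p*·25.0000+(1−p*)·0.0000)/1.08=20.3252; Δ=(25.0000−0.0000)/(102.0498−65.0229)=0.6752; B=V−Δ·S=-40.6504
Node (2,2) S=141.7359: V=(p*·25.0000+(1−p*)·25.0000)/1.08=23.1481; Δ=(25.0000−25.0000)/(160.1616−102.0498)=0.0000; B=V−Δ·S=23.1481
Node (1,0) S=79.9200: V=(p*·20.3252+(1−p*)·0.0000)/1.08=16.5246; Δ=(20.3252−0.0000)/(90.3096−57.5424)=0.6203; B=V−Δ·S=-33.0491
Node (1,1) S=125.4300: V=(p*·23.1481+(1−p*)·20.3252)/1.08=21.1147; Δ=(23.1481−20.3252)/(141.7359−90.3096)=0.0549; B=V−Δ·S=14.2295
Node (0,0) S=111.0000: V=(p*·21.1147+(1−p*)·16.5246)/1.08=19.0323; Δ=(21.1147−16.5246)/(125.4300−79.9200)=0.1009; B=V−Δ·S=7.8368
Verification: the root portfolio costs Δ(0,0)·S0 + B(0,0) = 19.0323, matching V0.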